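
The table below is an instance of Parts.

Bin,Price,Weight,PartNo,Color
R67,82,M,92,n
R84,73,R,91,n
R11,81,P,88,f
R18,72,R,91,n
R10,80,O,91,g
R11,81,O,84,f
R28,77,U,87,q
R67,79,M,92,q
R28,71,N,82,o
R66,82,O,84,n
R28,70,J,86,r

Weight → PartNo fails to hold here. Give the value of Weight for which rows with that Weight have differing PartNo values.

Weight=M: 2 rows → PartNo = 92, 92 ✓
Weight=R: 2 rows → PartNo = 91, 91 ✓
Weight=P: 1 row → PartNo = 88 ✓
Weight=O: 3 rows → PartNo takes values {91, 84} — violation
Weight=U: 1 row → PartNo = 87 ✓
Weight=N: 1 row → PartNo = 82 ✓
Weight=J: 1 row → PartNo = 86 ✓
The only Weight value with inconsistent PartNo is Weight=O.

O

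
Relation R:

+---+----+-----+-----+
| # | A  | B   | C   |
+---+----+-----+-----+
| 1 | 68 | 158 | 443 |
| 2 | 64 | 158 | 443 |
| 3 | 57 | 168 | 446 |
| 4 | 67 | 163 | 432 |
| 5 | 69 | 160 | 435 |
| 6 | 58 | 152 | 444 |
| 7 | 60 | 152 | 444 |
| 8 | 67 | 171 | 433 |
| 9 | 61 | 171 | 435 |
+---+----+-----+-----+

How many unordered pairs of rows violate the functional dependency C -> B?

1

C=443: all 2 rows agree on B — 0 pairs.
C=435: violating pairs (5,9) — 1 pair.
C=444: all 2 rows agree on B — 0 pairs.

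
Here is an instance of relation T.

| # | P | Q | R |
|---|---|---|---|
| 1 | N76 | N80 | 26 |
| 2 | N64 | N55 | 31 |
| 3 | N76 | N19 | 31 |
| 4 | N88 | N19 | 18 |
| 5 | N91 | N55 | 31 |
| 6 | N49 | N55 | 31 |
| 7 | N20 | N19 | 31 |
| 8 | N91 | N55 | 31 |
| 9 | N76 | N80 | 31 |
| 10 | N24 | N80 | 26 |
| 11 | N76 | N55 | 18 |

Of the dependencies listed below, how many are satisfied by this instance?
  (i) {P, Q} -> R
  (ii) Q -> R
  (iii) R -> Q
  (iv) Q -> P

(i) {P, Q} -> R: (P=N76, Q=N80): rows 1, 9 → R takes values {26, 31} — violation — fails.
(ii) Q -> R: Q=N80: rows 1, 9, 10 → R takes values {26, 31} — violation; Q=N55: rows 2, 5, 6, 8, 11 → R takes values {31, 18} — violation; Q=N19: rows 3, 4, 7 → R takes values {31, 18} — violation — fails.
(iii) R -> Q: R=31: rows 2, 3, 5, 6, 7, 8, 9 → Q takes values {N55, N19, N80} — violation; R=18: rows 4, 11 → Q takes values {N19, N55} — violation — fails.
(iv) Q -> P: Q=N80: rows 1, 9, 10 → P takes values {N76, N24} — violation; Q=N55: rows 2, 5, 6, 8, 11 → P takes values {N64, N91, N49, N76} — violation; Q=N19: rows 3, 4, 7 → P takes values {N76, N88, N20} — violation — fails.
None of the 4 dependencies hold.

0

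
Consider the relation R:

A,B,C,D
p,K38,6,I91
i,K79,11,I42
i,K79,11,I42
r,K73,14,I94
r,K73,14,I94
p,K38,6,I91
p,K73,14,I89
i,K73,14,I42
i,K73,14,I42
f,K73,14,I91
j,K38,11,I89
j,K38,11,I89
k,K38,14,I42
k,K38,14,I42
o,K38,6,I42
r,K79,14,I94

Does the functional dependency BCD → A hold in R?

Yes

(B=K38, C=6, D=I91): 2 rows → A = p, p ✓
(B=K79, C=11, D=I42): 2 rows → A = i, i ✓
(B=K73, C=14, D=I94): 2 rows → A = r, r ✓
(B=K73, C=14, D=I89): 1 row → A = p ✓
(B=K73, C=14, D=I42): 2 rows → A = i, i ✓
(B=K73, C=14, D=I91): 1 row → A = f ✓
(B=K38, C=11, D=I89): 2 rows → A = j, j ✓
(B=K38, C=14, D=I42): 2 rows → A = k, k ✓
(B=K38, C=6, D=I42): 1 row → A = o ✓
(B=K79, C=14, D=I94): 1 row → A = r ✓
Every BCD value is associated with a single A value, so BCD → A holds.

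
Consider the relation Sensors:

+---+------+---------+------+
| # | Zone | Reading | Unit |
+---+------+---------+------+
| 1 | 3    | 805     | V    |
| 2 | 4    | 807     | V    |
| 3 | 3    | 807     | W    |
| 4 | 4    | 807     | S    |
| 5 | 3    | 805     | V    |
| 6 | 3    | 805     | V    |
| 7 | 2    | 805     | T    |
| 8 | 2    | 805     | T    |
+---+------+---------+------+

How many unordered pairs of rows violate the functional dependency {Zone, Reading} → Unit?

1

(Zone=3, Reading=805): all 3 rows agree on Unit — 0 pairs.
(Zone=4, Reading=807): violating pairs (2,4) — 1 pair.
(Zone=2, Reading=805): all 2 rows agree on Unit — 0 pairs.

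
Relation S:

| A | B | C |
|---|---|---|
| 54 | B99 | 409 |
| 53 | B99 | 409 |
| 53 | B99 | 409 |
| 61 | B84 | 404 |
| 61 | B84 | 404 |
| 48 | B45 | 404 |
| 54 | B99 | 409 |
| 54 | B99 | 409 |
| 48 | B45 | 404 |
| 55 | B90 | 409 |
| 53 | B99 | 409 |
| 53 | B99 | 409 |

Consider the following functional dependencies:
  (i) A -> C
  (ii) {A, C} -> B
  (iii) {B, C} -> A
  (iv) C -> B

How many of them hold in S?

(i) A -> C: every LHS value maps to a single RHS value — holds.
(ii) {A, C} -> B: every LHS value maps to a single RHS value — holds.
(iii) {B, C} -> A: (B=B99, C=409): 7 rows → A takes values {54, 53} — violation — fails.
(iv) C -> B: C=409: 8 rows → B takes values {B99, B90} — violation; C=404: 4 rows → B takes values {B84, B45} — violation — fails.
2 of the 4 dependencies hold.

2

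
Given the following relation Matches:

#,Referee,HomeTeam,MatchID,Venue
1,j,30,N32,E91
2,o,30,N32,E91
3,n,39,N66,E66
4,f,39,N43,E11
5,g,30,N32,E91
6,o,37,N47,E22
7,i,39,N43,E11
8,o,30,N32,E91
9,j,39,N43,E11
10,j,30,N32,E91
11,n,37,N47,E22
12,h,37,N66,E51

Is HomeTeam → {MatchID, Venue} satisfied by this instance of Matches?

No

HomeTeam=30: rows 1, 2, 5, 8, 10 → {MatchID,Venue} = (N32, E91), (N32, E91), (N32, E91), (N32, E91), (N32, E91) ✓
HomeTeam=39: rows 3, 4, 7, 9 → {MatchID,Venue} takes values {(N66, E66), (N43, E11)} — violation
HomeTeam=37: rows 6, 11, 12 → {MatchID,Venue} takes values {(N47, E22), (N66, E51)} — violation
Two rows agree on HomeTeam but differ on {MatchID, Venue}, so HomeTeam → {MatchID, Venue} does not hold.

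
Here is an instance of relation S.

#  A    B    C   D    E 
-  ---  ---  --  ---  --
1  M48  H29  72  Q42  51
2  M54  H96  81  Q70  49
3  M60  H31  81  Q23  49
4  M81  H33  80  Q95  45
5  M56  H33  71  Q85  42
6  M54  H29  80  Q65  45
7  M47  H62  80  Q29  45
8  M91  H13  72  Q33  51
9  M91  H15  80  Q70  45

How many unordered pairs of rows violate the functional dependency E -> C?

E=51: all 2 rows agree on C — 0 pairs.
E=49: all 2 rows agree on C — 0 pairs.
E=45: all 4 rows agree on C — 0 pairs.

0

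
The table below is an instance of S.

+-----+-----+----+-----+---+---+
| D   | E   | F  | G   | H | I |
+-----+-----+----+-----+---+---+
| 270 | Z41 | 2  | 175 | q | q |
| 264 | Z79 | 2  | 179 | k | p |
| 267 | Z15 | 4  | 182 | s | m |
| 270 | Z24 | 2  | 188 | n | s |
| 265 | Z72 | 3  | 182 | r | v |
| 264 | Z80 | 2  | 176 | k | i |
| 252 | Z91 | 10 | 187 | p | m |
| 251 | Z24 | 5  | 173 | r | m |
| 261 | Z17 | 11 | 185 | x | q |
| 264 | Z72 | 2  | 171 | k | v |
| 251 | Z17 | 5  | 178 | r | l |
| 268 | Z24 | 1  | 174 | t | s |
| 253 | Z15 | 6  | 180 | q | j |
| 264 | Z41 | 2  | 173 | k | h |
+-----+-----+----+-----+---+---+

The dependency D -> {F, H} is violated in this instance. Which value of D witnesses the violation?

270

D=270: 2 rows → {F,H} takes values {(2, q), (2, n)} — violation
D=264: 4 rows → {F,H} = (2, k), (2, k), (2, k), (2, k) ✓
D=267: 1 row → {F,H} = (4, s) ✓
D=265: 1 row → {F,H} = (3, r) ✓
D=252: 1 row → {F,H} = (10, p) ✓
D=251: 2 rows → {F,H} = (5, r), (5, r) ✓
D=261: 1 row → {F,H} = (11, x) ✓
D=268: 1 row → {F,H} = (1, t) ✓
D=253: 1 row → {F,H} = (6, q) ✓
The only D value with inconsistent RHS is D=270.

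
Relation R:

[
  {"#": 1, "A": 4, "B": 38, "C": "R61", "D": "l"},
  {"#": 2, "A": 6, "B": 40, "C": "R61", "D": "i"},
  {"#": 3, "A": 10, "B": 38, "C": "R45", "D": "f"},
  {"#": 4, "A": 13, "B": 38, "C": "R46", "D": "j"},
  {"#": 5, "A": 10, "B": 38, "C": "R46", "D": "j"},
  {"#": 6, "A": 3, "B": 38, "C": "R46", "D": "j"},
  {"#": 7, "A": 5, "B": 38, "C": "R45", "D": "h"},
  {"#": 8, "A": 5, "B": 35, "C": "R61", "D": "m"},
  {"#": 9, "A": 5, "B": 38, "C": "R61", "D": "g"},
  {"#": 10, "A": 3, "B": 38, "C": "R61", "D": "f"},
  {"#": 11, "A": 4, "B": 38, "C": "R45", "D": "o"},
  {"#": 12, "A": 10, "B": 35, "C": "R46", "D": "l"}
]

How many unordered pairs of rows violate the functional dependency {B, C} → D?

(B=38, C=R61): violating pairs (1,9), (1,10), (9,10) — 3 pairs.
(B=38, C=R45): violating pairs (3,7), (3,11), (7,11) — 3 pairs.
(B=38, C=R46): all 3 rows agree on D — 0 pairs.

6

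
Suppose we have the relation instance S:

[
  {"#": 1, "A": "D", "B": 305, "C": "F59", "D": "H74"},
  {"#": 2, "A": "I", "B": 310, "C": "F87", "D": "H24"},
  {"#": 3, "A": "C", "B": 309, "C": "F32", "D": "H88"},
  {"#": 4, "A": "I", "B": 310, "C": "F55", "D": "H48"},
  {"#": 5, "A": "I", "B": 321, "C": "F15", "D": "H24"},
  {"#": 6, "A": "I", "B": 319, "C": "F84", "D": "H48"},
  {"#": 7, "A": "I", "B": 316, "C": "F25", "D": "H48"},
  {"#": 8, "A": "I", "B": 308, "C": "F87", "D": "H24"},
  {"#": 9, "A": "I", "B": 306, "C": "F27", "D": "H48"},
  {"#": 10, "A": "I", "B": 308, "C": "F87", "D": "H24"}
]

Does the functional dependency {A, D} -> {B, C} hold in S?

No

(A=D, D=H74): row 1 → {B,C} = (305, F59) ✓
(A=I, D=H24): rows 2, 5, 8, 10 → {B,C} takes values {(310, F87), (321, F15), (308, F87)} — violation
(A=C, D=H88): row 3 → {B,C} = (309, F32) ✓
(A=I, D=H48): rows 4, 6, 7, 9 → {B,C} takes values {(310, F55), (319, F84), (316, F25), (306, F27)} — violation
Two rows agree on {A, D} but differ on {B, C}, so {A, D} -> {B, C} does not hold.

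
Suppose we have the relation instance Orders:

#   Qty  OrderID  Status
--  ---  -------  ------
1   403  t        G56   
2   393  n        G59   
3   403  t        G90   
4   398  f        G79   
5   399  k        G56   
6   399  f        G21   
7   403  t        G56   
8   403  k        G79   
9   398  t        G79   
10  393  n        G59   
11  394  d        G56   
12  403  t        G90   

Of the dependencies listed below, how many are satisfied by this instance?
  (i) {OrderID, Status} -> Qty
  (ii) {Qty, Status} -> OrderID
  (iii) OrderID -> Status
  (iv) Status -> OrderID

1

(i) {OrderID, Status} -> Qty: every LHS value maps to a single RHS value — holds.
(ii) {Qty, Status} -> OrderID: (Qty=398, Status=G79): rows 4, 9 → OrderID takes values {f, t} — violation — fails.
(iii) OrderID -> Status: OrderID=t: rows 1, 3, 7, 9, 12 → Status takes values {G56, G90, G79} — violation; OrderID=f: rows 4, 6 → Status takes values {G79, G21} — violation; OrderID=k: rows 5, 8 → Status takes values {G56, G79} — violation — fails.
(iv) Status -> OrderID: Status=G56: rows 1, 5, 7, 11 → OrderID takes values {t, k, d} — violation; Status=G79: rows 4, 8, 9 → OrderID takes values {f, k, t} — violation — fails.
1 of the 4 dependencies holds.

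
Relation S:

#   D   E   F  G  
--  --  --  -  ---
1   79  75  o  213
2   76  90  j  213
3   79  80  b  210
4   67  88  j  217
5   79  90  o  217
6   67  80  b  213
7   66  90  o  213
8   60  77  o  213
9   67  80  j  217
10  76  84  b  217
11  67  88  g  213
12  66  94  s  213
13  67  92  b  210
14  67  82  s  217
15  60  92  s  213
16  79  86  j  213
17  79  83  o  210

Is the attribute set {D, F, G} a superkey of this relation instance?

Rows 4 and 9 have the same {D, F, G} value (D=67, F=j, G=217) but are distinct tuples, so {D, F, G} does not determine every attribute — not a superkey.

No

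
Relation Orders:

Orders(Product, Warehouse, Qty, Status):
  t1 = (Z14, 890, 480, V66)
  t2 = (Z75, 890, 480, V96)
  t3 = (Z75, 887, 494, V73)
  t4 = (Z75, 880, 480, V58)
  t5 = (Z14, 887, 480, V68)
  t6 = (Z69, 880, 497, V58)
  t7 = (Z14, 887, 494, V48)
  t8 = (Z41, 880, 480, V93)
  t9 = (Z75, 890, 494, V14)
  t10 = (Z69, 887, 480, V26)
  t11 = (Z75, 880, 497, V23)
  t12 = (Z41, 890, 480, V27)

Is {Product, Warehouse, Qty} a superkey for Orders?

Yes

All 12 rows have distinct {Product, Warehouse, Qty} values, so {Product, Warehouse, Qty} → (all attributes) holds and {Product, Warehouse, Qty} is a superkey.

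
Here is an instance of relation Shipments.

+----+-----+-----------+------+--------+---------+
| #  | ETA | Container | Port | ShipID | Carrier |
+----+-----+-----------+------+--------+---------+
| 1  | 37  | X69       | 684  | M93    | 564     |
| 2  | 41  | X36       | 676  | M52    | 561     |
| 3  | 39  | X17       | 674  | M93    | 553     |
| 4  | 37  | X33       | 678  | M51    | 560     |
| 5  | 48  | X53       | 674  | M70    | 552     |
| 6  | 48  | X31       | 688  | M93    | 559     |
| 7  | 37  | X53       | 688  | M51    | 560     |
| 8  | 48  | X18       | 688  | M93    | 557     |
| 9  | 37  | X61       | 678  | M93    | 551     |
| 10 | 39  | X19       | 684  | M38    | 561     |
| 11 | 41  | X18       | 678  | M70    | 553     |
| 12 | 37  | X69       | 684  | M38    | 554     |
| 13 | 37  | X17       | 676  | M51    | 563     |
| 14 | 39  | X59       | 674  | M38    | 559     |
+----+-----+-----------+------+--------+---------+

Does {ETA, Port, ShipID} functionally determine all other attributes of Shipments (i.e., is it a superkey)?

Rows 6 and 8 have the same {ETA, Port, ShipID} value (ETA=48, Port=688, ShipID=M93) but are distinct tuples, so {ETA, Port, ShipID} does not determine every attribute — not a superkey.

No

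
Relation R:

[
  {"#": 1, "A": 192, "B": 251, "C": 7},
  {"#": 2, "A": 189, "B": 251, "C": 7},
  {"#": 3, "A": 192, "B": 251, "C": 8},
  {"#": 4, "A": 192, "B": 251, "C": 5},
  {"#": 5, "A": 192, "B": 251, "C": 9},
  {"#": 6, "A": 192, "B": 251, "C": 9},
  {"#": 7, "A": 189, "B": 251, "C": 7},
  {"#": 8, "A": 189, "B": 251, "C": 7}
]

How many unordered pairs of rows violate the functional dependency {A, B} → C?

(A=192, B=251): violating pairs (1,3), (1,4), (1,5), (1,6), (3,4), (3,5), (3,6), (4,5), (4,6) — 9 pairs.
(A=189, B=251): all 3 rows agree on C — 0 pairs.

9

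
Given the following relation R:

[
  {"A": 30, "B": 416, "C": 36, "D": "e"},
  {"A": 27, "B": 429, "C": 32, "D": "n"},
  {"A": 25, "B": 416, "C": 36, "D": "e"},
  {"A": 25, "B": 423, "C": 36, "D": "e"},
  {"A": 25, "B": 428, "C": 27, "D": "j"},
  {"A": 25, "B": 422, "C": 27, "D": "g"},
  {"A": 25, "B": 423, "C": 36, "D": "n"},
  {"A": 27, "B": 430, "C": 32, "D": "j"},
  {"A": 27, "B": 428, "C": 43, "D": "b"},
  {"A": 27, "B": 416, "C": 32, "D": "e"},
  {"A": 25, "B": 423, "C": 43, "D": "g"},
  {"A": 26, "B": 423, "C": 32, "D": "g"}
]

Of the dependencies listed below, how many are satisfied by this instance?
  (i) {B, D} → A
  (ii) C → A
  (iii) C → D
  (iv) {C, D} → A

(i) {B, D} → A: (B=416, D=e): 3 rows → A takes values {30, 25, 27} — violation; (B=423, D=g): 2 rows → A takes values {25, 26} — violation — fails.
(ii) C → A: C=36: 4 rows → A takes values {30, 25} — violation; C=32: 4 rows → A takes values {27, 26} — violation; C=43: 2 rows → A takes values {27, 25} — violation — fails.
(iii) C → D: C=36: 4 rows → D takes values {e, n} — violation; C=32: 4 rows → D takes values {n, j, e, g} — violation; C=27: 2 rows → D takes values {j, g} — violation; C=43: 2 rows → D takes values {b, g} — violation — fails.
(iv) {C, D} → A: (C=36, D=e): 3 rows → A takes values {30, 25} — violation — fails.
None of the 4 dependencies hold.

0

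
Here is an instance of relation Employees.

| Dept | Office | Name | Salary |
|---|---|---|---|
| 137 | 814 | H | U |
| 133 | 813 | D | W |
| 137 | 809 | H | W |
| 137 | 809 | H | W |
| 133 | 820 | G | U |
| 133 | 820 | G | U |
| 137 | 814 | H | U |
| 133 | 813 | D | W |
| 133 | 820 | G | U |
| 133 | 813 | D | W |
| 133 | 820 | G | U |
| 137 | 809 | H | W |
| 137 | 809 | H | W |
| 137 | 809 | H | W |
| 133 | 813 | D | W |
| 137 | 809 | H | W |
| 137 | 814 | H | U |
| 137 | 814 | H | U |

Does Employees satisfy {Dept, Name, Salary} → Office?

(Dept=137, Name=H, Salary=U): 4 rows → Office = 814, 814, 814, 814 ✓
(Dept=133, Name=D, Salary=W): 4 rows → Office = 813, 813, 813, 813 ✓
(Dept=137, Name=H, Salary=W): 6 rows → Office = 809, 809, 809, 809, 809, 809 ✓
(Dept=133, Name=G, Salary=U): 4 rows → Office = 820, 820, 820, 820 ✓
Every {Dept, Name, Salary} value is associated with a single Office value, so {Dept, Name, Salary} → Office holds.

Yes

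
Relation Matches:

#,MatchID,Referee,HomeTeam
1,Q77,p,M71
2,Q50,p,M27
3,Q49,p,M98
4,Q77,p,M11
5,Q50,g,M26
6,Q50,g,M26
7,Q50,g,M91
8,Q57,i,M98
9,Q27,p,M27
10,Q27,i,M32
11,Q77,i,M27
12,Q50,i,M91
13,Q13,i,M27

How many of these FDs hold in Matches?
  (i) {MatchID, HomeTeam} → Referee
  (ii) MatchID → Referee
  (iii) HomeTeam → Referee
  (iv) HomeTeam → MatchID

0

(i) {MatchID, HomeTeam} → Referee: (MatchID=Q50, HomeTeam=M91): rows 7, 12 → Referee takes values {g, i} — violation — fails.
(ii) MatchID → Referee: MatchID=Q77: rows 1, 4, 11 → Referee takes values {p, i} — violation; MatchID=Q50: rows 2, 5, 6, 7, 12 → Referee takes values {p, g, i} — violation; MatchID=Q27: rows 9, 10 → Referee takes values {p, i} — violation — fails.
(iii) HomeTeam → Referee: HomeTeam=M27: rows 2, 9, 11, 13 → Referee takes values {p, i} — violation; HomeTeam=M98: rows 3, 8 → Referee takes values {p, i} — violation; HomeTeam=M91: rows 7, 12 → Referee takes values {g, i} — violation — fails.
(iv) HomeTeam → MatchID: HomeTeam=M27: rows 2, 9, 11, 13 → MatchID takes values {Q50, Q27, Q77, Q13} — violation; HomeTeam=M98: rows 3, 8 → MatchID takes values {Q49, Q57} — violation — fails.
None of the 4 dependencies hold.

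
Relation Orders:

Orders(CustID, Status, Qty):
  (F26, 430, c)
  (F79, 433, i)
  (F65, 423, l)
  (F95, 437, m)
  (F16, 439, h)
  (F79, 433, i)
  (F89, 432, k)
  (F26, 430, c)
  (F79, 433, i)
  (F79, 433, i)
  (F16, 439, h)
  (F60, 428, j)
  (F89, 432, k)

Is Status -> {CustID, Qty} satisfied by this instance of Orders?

Status=430: 2 rows → {CustID,Qty} = (F26, c), (F26, c) ✓
Status=433: 4 rows → {CustID,Qty} = (F79, i), (F79, i), (F79, i), (F79, i) ✓
Status=423: 1 row → {CustID,Qty} = (F65, l) ✓
Status=437: 1 row → {CustID,Qty} = (F95, m) ✓
Status=439: 2 rows → {CustID,Qty} = (F16, h), (F16, h) ✓
Status=432: 2 rows → {CustID,Qty} = (F89, k), (F89, k) ✓
Status=428: 1 row → {CustID,Qty} = (F60, j) ✓
Every Status value is associated with a single {CustID, Qty} value, so Status -> {CustID, Qty} holds.

Yes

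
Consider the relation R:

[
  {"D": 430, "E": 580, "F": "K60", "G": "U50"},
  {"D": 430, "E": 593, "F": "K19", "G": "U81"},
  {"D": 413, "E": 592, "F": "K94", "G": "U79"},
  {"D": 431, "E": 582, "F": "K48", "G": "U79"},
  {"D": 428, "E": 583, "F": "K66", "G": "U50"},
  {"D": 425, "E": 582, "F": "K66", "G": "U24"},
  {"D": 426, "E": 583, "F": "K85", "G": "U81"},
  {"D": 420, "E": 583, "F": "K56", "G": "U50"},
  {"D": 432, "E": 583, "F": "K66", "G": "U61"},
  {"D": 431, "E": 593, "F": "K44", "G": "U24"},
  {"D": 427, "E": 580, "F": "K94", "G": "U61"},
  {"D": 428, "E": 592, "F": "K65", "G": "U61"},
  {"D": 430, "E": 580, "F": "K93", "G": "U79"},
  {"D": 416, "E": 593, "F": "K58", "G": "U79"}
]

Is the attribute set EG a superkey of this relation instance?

Two distinct rows share (E=583, G=U50), so EG does not determine every attribute — not a superkey.

No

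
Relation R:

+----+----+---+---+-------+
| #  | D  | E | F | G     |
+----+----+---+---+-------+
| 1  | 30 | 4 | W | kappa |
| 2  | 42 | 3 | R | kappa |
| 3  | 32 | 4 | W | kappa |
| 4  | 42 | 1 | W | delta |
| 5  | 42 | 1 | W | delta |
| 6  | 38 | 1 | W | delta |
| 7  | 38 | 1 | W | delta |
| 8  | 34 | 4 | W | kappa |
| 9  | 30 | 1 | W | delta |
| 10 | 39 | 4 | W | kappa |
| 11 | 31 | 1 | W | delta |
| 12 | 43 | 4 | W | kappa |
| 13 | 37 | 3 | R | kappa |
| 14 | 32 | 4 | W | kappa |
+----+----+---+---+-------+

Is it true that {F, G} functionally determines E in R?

Yes

(F=W, G=kappa): rows 1, 3, 8, 10, 12, 14 → E = 4, 4, 4, 4, 4, 4 ✓
(F=R, G=kappa): rows 2, 13 → E = 3, 3 ✓
(F=W, G=delta): rows 4, 5, 6, 7, 9, 11 → E = 1, 1, 1, 1, 1, 1 ✓
Every {F, G} value is associated with a single E value, so {F, G} -> E holds.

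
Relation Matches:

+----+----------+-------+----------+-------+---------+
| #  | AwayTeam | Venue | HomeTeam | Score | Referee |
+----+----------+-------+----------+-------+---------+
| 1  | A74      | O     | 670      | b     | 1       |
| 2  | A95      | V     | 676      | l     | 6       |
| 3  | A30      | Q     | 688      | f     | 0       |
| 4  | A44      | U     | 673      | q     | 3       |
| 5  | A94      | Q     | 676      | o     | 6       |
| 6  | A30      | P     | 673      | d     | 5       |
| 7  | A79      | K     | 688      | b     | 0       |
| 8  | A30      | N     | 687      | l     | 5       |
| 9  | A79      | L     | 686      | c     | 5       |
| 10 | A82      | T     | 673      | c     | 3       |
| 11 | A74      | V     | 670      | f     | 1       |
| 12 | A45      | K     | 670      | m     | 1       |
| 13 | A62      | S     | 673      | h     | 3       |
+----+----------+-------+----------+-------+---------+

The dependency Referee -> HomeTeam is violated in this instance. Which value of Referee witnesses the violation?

5

Referee=1: rows 1, 11, 12 → HomeTeam = 670, 670, 670 ✓
Referee=6: rows 2, 5 → HomeTeam = 676, 676 ✓
Referee=0: rows 3, 7 → HomeTeam = 688, 688 ✓
Referee=3: rows 4, 10, 13 → HomeTeam = 673, 673, 673 ✓
Referee=5: rows 6, 8, 9 → HomeTeam takes values {673, 687, 686} — violation
The only Referee value with inconsistent HomeTeam is Referee=5.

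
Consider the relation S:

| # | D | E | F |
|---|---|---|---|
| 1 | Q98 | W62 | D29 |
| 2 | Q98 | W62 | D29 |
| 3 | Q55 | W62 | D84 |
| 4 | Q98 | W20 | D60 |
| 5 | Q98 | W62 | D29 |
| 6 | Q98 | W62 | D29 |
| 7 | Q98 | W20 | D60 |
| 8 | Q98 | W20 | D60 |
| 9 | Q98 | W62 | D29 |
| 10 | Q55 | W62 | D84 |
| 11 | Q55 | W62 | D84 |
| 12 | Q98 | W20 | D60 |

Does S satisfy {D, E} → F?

Yes

(D=Q98, E=W62): rows 1, 2, 5, 6, 9 → F = D29, D29, D29, D29, D29 ✓
(D=Q55, E=W62): rows 3, 10, 11 → F = D84, D84, D84 ✓
(D=Q98, E=W20): rows 4, 7, 8, 12 → F = D60, D60, D60, D60 ✓
Every {D, E} value is associated with a single F value, so {D, E} → F holds.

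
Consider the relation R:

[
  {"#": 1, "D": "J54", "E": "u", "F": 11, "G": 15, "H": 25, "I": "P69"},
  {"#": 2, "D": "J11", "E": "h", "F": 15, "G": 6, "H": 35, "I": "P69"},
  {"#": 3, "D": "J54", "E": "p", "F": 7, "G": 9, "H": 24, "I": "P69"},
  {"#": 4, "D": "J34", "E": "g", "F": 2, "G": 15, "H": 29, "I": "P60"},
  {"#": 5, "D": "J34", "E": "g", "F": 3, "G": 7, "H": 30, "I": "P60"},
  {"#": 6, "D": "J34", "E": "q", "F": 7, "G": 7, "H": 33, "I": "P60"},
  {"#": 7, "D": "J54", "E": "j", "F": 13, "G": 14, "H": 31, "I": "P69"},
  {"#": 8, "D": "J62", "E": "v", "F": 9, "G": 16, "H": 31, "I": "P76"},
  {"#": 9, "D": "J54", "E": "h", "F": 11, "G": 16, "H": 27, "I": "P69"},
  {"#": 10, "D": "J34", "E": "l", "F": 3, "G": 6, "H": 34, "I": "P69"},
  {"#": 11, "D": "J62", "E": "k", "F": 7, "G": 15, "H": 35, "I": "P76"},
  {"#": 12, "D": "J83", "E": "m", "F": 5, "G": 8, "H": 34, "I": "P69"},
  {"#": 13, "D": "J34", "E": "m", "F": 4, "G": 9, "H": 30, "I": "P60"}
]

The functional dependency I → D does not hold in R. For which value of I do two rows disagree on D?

I=P69: rows 1, 2, 3, 7, 9, 10, 12 → D takes values {J54, J11, J34, J83} — violation
I=P60: rows 4, 5, 6, 13 → D = J34, J34, J34, J34 ✓
I=P76: rows 8, 11 → D = J62, J62 ✓
The only I value with inconsistent D is I=P69.

P69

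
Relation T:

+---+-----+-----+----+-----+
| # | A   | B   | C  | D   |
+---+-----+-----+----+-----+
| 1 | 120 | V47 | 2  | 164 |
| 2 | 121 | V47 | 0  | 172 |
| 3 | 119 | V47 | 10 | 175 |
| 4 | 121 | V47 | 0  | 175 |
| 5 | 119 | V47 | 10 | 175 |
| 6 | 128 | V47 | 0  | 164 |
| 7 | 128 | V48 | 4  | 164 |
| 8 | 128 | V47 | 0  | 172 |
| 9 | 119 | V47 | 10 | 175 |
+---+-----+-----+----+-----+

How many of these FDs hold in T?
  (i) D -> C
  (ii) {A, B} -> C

(i) D -> C: D=164: rows 1, 6, 7 → C takes values {2, 0, 4} — violation; D=175: rows 3, 4, 5, 9 → C takes values {10, 0} — violation — fails.
(ii) {A, B} -> C: every LHS value maps to a single RHS value — holds.
1 of the 2 dependencies holds.

1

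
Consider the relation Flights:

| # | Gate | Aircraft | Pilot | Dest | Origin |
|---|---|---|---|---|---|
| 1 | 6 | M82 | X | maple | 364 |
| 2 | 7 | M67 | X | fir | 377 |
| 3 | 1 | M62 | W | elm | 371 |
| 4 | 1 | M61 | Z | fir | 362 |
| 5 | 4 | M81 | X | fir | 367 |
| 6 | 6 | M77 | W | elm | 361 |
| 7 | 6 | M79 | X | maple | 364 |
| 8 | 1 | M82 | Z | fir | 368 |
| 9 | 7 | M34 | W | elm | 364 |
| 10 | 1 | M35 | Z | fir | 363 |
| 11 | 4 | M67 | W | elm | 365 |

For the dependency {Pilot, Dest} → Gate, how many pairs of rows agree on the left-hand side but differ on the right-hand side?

7

(Pilot=X, Dest=maple): all 2 rows agree on Gate — 0 pairs.
(Pilot=X, Dest=fir): violating pairs (2,5) — 1 pair.
(Pilot=W, Dest=elm): violating pairs (3,6), (3,9), (3,11), (6,9), (6,11), (9,11) — 6 pairs.
(Pilot=Z, Dest=fir): all 3 rows agree on Gate — 0 pairs.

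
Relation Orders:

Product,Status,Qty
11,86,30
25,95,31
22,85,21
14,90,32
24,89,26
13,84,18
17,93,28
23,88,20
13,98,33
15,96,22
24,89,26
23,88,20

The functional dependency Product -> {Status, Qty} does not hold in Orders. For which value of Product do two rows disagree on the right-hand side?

Product=11: 1 row → {Status,Qty} = (86, 30) ✓
Product=25: 1 row → {Status,Qty} = (95, 31) ✓
Product=22: 1 row → {Status,Qty} = (85, 21) ✓
Product=14: 1 row → {Status,Qty} = (90, 32) ✓
Product=24: 2 rows → {Status,Qty} = (89, 26), (89, 26) ✓
Product=13: 2 rows → {Status,Qty} takes values {(84, 18), (98, 33)} — violation
Product=17: 1 row → {Status,Qty} = (93, 28) ✓
Product=23: 2 rows → {Status,Qty} = (88, 20), (88, 20) ✓
Product=15: 1 row → {Status,Qty} = (96, 22) ✓
The only Product value with inconsistent RHS is Product=13.

13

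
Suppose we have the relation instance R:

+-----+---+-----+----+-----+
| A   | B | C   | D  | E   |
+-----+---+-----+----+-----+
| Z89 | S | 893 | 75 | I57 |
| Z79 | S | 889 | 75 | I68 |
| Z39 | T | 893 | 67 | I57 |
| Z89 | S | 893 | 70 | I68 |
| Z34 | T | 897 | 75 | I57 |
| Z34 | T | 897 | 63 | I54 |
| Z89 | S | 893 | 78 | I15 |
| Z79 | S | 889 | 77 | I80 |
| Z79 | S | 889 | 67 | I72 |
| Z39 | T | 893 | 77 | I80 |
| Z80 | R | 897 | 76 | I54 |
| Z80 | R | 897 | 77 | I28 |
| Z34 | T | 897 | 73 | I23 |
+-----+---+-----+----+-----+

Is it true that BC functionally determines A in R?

Yes

(B=S, C=893): 3 rows → A = Z89, Z89, Z89 ✓
(B=S, C=889): 3 rows → A = Z79, Z79, Z79 ✓
(B=T, C=893): 2 rows → A = Z39, Z39 ✓
(B=T, C=897): 3 rows → A = Z34, Z34, Z34 ✓
(B=R, C=897): 2 rows → A = Z80, Z80 ✓
Every BC value is associated with a single A value, so BC → A holds.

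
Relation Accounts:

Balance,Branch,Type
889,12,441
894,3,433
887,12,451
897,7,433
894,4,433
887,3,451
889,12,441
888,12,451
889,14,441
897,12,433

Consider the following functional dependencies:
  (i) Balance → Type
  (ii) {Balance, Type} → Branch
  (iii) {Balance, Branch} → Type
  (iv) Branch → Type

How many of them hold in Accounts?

(i) Balance → Type: every LHS value maps to a single RHS value — holds.
(ii) {Balance, Type} → Branch: (Balance=889, Type=441): 3 rows → Branch takes values {12, 14} — violation; (Balance=894, Type=433): 2 rows → Branch takes values {3, 4} — violation; (Balance=887, Type=451): 2 rows → Branch takes values {12, 3} — violation; (Balance=897, Type=433): 2 rows → Branch takes values {7, 12} — violation — fails.
(iii) {Balance, Branch} → Type: every LHS value maps to a single RHS value — holds.
(iv) Branch → Type: Branch=12: 5 rows → Type takes values {441, 451, 433} — violation; Branch=3: 2 rows → Type takes values {433, 451} — violation — fails.
2 of the 4 dependencies hold.

2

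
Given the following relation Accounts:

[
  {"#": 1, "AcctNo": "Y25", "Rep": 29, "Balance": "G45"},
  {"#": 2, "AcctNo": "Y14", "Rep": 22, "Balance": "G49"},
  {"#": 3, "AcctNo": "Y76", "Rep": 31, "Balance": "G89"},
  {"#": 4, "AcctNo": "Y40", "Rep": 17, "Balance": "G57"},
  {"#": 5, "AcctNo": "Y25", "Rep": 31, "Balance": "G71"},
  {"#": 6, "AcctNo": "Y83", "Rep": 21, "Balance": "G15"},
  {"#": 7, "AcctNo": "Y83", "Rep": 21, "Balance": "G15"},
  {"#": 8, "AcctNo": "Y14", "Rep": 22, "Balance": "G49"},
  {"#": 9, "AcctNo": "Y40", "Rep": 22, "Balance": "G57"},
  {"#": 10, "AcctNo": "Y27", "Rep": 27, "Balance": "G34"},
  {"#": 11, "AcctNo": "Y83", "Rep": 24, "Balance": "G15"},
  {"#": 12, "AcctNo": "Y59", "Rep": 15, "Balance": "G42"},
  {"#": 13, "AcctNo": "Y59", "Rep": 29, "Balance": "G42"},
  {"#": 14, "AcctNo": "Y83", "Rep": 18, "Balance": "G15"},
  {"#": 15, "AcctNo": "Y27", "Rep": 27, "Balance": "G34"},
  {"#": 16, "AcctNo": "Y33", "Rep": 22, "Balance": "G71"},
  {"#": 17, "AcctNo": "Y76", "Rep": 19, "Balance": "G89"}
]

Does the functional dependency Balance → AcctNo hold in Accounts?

Balance=G45: row 1 → AcctNo = Y25 ✓
Balance=G49: rows 2, 8 → AcctNo = Y14, Y14 ✓
Balance=G89: rows 3, 17 → AcctNo = Y76, Y76 ✓
Balance=G57: rows 4, 9 → AcctNo = Y40, Y40 ✓
Balance=G71: rows 5, 16 → AcctNo takes values {Y25, Y33} — violation
Balance=G15: rows 6, 7, 11, 14 → AcctNo = Y83, Y83, Y83, Y83 ✓
Balance=G34: rows 10, 15 → AcctNo = Y27, Y27 ✓
Balance=G42: rows 12, 13 → AcctNo = Y59, Y59 ✓
Two rows agree on Balance but differ on AcctNo, so Balance → AcctNo does not hold.

No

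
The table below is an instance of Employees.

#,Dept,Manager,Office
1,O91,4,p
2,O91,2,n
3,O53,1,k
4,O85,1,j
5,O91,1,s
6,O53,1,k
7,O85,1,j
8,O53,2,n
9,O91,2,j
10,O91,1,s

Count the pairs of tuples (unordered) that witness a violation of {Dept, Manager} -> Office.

1

(Dept=O91, Manager=2): violating pairs (2,9) — 1 pair.
(Dept=O53, Manager=1): all 2 rows agree on Office — 0 pairs.
(Dept=O85, Manager=1): all 2 rows agree on Office — 0 pairs.
(Dept=O91, Manager=1): all 2 rows agree on Office — 0 pairs.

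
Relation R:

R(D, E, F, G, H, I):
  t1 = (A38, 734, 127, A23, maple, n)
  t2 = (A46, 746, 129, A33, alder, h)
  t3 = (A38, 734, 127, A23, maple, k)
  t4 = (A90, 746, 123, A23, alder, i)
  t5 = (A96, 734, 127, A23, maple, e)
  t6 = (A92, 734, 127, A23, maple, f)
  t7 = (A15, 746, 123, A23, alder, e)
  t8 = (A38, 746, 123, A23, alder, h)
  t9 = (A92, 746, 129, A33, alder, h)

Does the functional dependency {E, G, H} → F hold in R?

Yes

(E=734, G=A23, H=maple): rows 1, 3, 5, 6 → F = 127, 127, 127, 127 ✓
(E=746, G=A33, H=alder): rows 2, 9 → F = 129, 129 ✓
(E=746, G=A23, H=alder): rows 4, 7, 8 → F = 123, 123, 123 ✓
Every {E, G, H} value is associated with a single F value, so {E, G, H} → F holds.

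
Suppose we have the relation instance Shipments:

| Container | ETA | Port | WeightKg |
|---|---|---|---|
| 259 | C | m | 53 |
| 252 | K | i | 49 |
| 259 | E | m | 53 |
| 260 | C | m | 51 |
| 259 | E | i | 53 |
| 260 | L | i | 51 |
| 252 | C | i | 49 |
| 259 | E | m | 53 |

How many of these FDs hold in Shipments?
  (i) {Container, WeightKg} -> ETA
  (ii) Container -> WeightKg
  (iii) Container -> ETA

(i) {Container, WeightKg} -> ETA: (Container=259, WeightKg=53): 4 rows → ETA takes values {C, E} — violation; (Container=252, WeightKg=49): 2 rows → ETA takes values {K, C} — violation; (Container=260, WeightKg=51): 2 rows → ETA takes values {C, L} — violation — fails.
(ii) Container -> WeightKg: every LHS value maps to a single RHS value — holds.
(iii) Container -> ETA: Container=259: 4 rows → ETA takes values {C, E} — violation; Container=252: 2 rows → ETA takes values {K, C} — violation; Container=260: 2 rows → ETA takes values {C, L} — violation — fails.
1 of the 3 dependencies holds.

1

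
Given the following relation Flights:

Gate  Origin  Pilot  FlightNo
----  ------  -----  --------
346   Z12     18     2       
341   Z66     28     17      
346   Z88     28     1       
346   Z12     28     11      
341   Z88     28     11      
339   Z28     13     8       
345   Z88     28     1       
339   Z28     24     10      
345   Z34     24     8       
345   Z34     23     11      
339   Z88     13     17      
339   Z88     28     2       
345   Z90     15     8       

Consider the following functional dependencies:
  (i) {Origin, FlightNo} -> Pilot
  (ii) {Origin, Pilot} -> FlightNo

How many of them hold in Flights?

1

(i) {Origin, FlightNo} -> Pilot: every LHS value maps to a single RHS value — holds.
(ii) {Origin, Pilot} -> FlightNo: (Origin=Z88, Pilot=28): 4 rows → FlightNo takes values {1, 11, 2} — violation — fails.
1 of the 2 dependencies holds.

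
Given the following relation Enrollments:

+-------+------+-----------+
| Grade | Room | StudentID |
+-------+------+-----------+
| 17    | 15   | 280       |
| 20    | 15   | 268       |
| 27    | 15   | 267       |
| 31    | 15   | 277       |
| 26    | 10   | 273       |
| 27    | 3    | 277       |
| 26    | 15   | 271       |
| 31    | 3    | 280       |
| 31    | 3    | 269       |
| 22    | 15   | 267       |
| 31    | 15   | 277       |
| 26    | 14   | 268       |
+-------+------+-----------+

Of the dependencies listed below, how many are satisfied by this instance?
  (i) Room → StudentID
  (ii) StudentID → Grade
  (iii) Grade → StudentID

(i) Room → StudentID: Room=15: 7 rows → StudentID takes values {280, 268, 267, 277, 271} — violation; Room=3: 3 rows → StudentID takes values {277, 280, 269} — violation — fails.
(ii) StudentID → Grade: StudentID=280: 2 rows → Grade takes values {17, 31} — violation; StudentID=268: 2 rows → Grade takes values {20, 26} — violation; StudentID=267: 2 rows → Grade takes values {27, 22} — violation; StudentID=277: 3 rows → Grade takes values {31, 27} — violation — fails.
(iii) Grade → StudentID: Grade=27: 2 rows → StudentID takes values {267, 277} — violation; Grade=31: 4 rows → StudentID takes values {277, 280, 269} — violation; Grade=26: 3 rows → StudentID takes values {273, 271, 268} — violation — fails.
None of the 3 dependencies hold.

0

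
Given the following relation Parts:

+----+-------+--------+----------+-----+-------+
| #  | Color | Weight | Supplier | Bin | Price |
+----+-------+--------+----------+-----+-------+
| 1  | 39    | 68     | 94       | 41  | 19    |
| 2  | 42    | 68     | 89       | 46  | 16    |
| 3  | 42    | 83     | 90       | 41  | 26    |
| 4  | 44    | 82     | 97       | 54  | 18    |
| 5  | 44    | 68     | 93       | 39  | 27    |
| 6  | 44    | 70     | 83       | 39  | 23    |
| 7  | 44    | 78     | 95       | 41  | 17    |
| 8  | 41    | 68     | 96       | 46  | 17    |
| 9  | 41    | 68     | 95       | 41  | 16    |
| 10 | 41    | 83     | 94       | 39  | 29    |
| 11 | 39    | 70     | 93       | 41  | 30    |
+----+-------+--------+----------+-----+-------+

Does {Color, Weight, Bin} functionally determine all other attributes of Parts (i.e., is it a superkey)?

Yes

All 11 rows have distinct {Color, Weight, Bin} values, so {Color, Weight, Bin} → (all attributes) holds and {Color, Weight, Bin} is a superkey.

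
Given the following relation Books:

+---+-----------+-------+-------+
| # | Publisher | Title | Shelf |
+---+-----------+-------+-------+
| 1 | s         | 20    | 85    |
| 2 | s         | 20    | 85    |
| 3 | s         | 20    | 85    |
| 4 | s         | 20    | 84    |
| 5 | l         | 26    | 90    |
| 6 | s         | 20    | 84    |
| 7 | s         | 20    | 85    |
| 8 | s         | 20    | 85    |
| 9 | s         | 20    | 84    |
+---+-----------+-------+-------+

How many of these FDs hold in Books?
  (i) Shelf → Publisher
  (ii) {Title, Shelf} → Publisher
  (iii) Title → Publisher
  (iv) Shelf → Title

(i) Shelf → Publisher: every LHS value maps to a single RHS value — holds.
(ii) {Title, Shelf} → Publisher: every LHS value maps to a single RHS value — holds.
(iii) Title → Publisher: every LHS value maps to a single RHS value — holds.
(iv) Shelf → Title: every LHS value maps to a single RHS value — holds.
4 of the 4 dependencies hold.

4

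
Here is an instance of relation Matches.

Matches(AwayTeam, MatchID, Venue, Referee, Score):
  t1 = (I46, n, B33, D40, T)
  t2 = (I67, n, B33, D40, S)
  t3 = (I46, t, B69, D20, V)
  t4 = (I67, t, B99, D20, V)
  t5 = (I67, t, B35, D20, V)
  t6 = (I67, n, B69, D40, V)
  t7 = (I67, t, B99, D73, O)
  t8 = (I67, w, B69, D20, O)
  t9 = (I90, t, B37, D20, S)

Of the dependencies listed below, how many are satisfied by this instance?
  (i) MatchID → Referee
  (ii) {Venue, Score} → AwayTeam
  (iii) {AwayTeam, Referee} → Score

(i) MatchID → Referee: MatchID=t: rows 3, 4, 5, 7, 9 → Referee takes values {D20, D73} — violation — fails.
(ii) {Venue, Score} → AwayTeam: (Venue=B69, Score=V): rows 3, 6 → AwayTeam takes values {I46, I67} — violation — fails.
(iii) {AwayTeam, Referee} → Score: (AwayTeam=I67, Referee=D40): rows 2, 6 → Score takes values {S, V} — violation; (AwayTeam=I67, Referee=D20): rows 4, 5, 8 → Score takes values {V, O} — violation — fails.
None of the 3 dependencies hold.

0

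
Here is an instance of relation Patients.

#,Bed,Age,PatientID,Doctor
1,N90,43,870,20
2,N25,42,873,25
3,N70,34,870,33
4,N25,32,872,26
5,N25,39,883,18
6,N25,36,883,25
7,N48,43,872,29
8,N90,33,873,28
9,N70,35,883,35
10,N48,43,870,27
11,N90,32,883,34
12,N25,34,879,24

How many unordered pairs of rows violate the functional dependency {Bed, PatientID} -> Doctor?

1

(Bed=N25, PatientID=883): violating pairs (5,6) — 1 pair.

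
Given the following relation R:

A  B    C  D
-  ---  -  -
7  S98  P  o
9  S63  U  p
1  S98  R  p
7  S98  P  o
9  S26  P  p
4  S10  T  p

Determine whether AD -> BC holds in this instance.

No

(A=7, D=o): 2 rows → {B,C} = (S98, P), (S98, P) ✓
(A=9, D=p): 2 rows → {B,C} takes values {(S63, U), (S26, P)} — violation
(A=1, D=p): 1 row → {B,C} = (S98, R) ✓
(A=4, D=p): 1 row → {B,C} = (S10, T) ✓
Two rows agree on AD but differ on BC, so AD -> BC does not hold.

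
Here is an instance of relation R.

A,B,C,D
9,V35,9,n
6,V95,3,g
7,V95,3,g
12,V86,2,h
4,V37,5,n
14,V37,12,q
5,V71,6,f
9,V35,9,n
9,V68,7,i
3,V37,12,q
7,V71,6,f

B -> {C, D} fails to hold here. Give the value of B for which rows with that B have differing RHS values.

B=V35: 2 rows → {C,D} = (9, n), (9, n) ✓
B=V95: 2 rows → {C,D} = (3, g), (3, g) ✓
B=V86: 1 row → {C,D} = (2, h) ✓
B=V37: 3 rows → {C,D} takes values {(5, n), (12, q)} — violation
B=V71: 2 rows → {C,D} = (6, f), (6, f) ✓
B=V68: 1 row → {C,D} = (7, i) ✓
The only B value with inconsistent RHS is B=V37.

V37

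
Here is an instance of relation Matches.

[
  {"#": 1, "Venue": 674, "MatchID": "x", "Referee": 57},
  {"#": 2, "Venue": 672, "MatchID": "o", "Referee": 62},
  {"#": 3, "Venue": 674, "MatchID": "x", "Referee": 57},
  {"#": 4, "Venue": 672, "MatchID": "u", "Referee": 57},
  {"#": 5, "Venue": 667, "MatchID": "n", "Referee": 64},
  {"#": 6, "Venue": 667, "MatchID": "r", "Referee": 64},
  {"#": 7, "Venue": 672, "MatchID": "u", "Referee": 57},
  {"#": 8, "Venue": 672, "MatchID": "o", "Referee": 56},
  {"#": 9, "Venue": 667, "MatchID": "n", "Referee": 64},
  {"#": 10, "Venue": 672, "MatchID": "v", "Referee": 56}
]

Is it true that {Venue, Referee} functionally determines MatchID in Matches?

(Venue=674, Referee=57): rows 1, 3 → MatchID = x, x ✓
(Venue=672, Referee=62): row 2 → MatchID = o ✓
(Venue=672, Referee=57): rows 4, 7 → MatchID = u, u ✓
(Venue=667, Referee=64): rows 5, 6, 9 → MatchID takes values {n, r} — violation
(Venue=672, Referee=56): rows 8, 10 → MatchID takes values {o, v} — violation
Two rows agree on {Venue, Referee} but differ on MatchID, so {Venue, Referee} → MatchID does not hold.

No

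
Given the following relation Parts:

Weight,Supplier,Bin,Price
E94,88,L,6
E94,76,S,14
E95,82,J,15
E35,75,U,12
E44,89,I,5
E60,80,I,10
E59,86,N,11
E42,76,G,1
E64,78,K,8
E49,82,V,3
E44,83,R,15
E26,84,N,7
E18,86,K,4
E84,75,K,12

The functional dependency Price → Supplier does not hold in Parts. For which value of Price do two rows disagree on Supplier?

15

Price=6: 1 row → Supplier = 88 ✓
Price=14: 1 row → Supplier = 76 ✓
Price=15: 2 rows → Supplier takes values {82, 83} — violation
Price=12: 2 rows → Supplier = 75, 75 ✓
Price=5: 1 row → Supplier = 89 ✓
Price=10: 1 row → Supplier = 80 ✓
Price=11: 1 row → Supplier = 86 ✓
Price=1: 1 row → Supplier = 76 ✓
Price=8: 1 row → Supplier = 78 ✓
Price=3: 1 row → Supplier = 82 ✓
Price=7: 1 row → Supplier = 84 ✓
Price=4: 1 row → Supplier = 86 ✓
The only Price value with inconsistent Supplier is Price=15.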